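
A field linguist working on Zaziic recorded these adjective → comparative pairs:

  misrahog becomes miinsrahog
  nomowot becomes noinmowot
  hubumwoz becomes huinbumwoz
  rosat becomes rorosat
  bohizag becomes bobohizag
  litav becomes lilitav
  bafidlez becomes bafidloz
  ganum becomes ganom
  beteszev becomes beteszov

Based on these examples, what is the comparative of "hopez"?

nomowot and rosat both end in -t yet inflect differently (noinmowot, rorosat), so the final letter is not what conditions the rule; the last vowel is.
"hopez" has last vowel 'e'. The stems whose last vowel is 'e' (bafidlez → bafidloz, beteszev → beteszov) change the last vowel to 'o'.
The other patterns: stems whose last vowel is 'o' insert -in- after the first vowel; stems whose last vowel is 'a' repeat the first consonant+vowel as a prefix.
So hopez → hopoz.

hopoz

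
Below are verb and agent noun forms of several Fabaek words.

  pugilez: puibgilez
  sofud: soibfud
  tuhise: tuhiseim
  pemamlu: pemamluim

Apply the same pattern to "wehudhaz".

weibhudhaz

"wehudhaz" ends in a consonant. The stems ending in a consonant (pugilez → puibgilez, sofud → soibfud) insert -ib- after the first vowel.
The other pattern: stems ending in a vowel add -im.
So wehudhaz → weibhudhaz.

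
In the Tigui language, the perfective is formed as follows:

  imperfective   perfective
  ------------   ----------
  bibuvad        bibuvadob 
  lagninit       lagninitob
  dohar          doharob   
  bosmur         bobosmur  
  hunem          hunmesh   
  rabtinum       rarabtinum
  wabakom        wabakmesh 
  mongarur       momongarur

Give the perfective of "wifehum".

hunem and rabtinum both end in -m yet inflect differently (hunmesh, rarabtinum), so the final letter is not what conditions the rule; the last vowel is.
"wifehum" has last vowel 'u'. The stems whose last vowel is 'u' (rabtinum → rarabtinum, bosmur → bobosmur, mongarur → momongarur) repeat the first consonant+vowel as a prefix.
The other patterns: stems whose last vowel is 'e' or 'o' delete the last vowel and add -esh; stems whose last vowel is 'a' or 'i' add -ob.
So wifehum → wiwifehum.

wiwifehum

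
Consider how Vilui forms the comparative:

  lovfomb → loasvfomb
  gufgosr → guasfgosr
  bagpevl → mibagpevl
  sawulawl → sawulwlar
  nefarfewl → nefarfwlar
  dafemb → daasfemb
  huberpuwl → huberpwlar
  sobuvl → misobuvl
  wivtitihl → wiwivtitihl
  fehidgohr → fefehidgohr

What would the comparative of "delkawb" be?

delkwbar

"delkawb" has second-to-last letter 'w'. The stems whose second-to-last letter is 'w' (nefarfewl → nefarfwlar, huberpuwl → huberpwlar, sawulawl → sawulwlar) delete the last vowel and add -ar.
So delkawb → delkwbar.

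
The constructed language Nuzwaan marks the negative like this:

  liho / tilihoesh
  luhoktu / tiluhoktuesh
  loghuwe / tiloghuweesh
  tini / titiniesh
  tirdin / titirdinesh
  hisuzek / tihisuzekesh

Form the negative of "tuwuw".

Every pair shown (liho → tilihoesh, luhoktu → tiluhoktuesh, loghuwe → tiloghuweesh, …) follows the same rule: add ti- … -esh around the stem.
So tuwuw → tituwuwesh.

tituwuwesh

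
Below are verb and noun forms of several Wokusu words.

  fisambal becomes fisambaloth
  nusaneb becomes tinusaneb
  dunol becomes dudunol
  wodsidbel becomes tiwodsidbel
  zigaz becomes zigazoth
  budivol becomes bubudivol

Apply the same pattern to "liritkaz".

liritkazoth

fisambal and wodsidbel both end in -l yet inflect differently (fisambaloth, tiwodsidbel), so the final letter is not what conditions the rule; the last vowel is.
"liritkaz" has last vowel 'a'. The stems whose last vowel is 'a' (fisambal → fisambaloth, zigaz → zigazoth) add -oth.
So liritkaz → liritkazoth.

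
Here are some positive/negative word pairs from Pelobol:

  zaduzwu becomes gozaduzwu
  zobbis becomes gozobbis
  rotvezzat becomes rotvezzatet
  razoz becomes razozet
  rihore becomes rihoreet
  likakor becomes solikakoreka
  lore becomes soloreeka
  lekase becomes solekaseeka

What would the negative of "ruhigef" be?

"ruhigef" begins with r-. The stems beginning with r- (rotvezzat → rotvezzatet, razoz → razozet, rihore → rihoreet) add -et.
So ruhigef → ruhigefet.

ruhigefet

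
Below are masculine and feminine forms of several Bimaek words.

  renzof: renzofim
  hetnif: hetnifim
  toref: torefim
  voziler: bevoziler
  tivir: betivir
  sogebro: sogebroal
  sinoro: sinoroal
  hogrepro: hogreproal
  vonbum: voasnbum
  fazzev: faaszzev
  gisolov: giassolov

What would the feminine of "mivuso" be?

mivusoal

toref and voziler both have last vowel 'e' yet inflect differently (torefim, bevoziler), so the last vowel is not what conditions the rule; the final letter is.
"mivuso" ends in -o. The stems ending in -o (sogebro → sogebroal, sinoro → sinoroal, hogrepro → hogreproal) add -al.
So mivuso → mivusoal.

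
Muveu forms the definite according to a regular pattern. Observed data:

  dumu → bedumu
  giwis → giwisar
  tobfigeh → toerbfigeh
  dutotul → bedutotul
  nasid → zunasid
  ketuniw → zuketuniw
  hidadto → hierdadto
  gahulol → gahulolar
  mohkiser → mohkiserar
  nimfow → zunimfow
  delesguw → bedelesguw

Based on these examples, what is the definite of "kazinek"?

zukazinek

delesguw and nimfow both end in -w yet inflect differently (bedelesguw, zunimfow), so the final letter is not what conditions the rule; the first letter is.
"kazinek" begins with k-. The one such stem in the data (ketuniw → zuketuniw) adds the prefix zu-, so the same rule applies.
So kazinek → zukazinek.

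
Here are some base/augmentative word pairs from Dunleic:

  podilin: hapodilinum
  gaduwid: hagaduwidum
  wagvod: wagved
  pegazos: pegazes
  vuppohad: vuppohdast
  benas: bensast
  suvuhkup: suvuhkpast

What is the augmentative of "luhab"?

"luhab" has last vowel 'a'. The stems whose last vowel is 'a' (vuppohad → vuppohdast, benas → bensast) delete the last vowel and add -ast.
The other patterns: stems whose last vowel is 'i' add ha- … -um around the stem; stems whose last vowel is 'o' change the last vowel to 'e'.
So luhab → luhbast.

luhbast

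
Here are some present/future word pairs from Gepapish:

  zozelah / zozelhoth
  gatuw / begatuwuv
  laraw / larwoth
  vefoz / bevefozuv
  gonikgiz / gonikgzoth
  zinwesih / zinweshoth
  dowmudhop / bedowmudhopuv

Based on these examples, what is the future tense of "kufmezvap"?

vefoz and gonikgiz both end in -z yet inflect differently (bevefozuv, gonikgzoth), so the final letter is not what conditions the rule; the last vowel is.
"kufmezvap" has last vowel 'a'. The stems whose last vowel is 'a' (zozelah → zozelhoth, laraw → larwoth) delete the last vowel and add -oth.
The other pattern: stems whose last vowel is 'o' or 'u' add be- … -uv around the stem.
So kufmezvap → kufmezvpoth.

kufmezvpoth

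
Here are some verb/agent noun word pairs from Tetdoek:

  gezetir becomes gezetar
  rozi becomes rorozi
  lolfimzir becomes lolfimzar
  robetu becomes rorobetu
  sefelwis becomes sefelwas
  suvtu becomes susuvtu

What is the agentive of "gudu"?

gugudu

"gudu" ends in a vowel. The stems ending in a vowel (rozi → rorozi, suvtu → susuvtu, robetu → rorobetu) repeat the first consonant+vowel as a prefix.
So gudu → gugudu.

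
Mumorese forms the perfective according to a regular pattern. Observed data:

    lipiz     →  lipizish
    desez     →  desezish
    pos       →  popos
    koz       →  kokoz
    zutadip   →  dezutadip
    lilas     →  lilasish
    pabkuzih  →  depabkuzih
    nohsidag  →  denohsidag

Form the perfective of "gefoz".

gefozish

koz and lipiz both end in -z yet inflect differently (kokoz, lipizish), so the final letter is not what conditions the rule; the number of vowels is.
"gefoz" has 2 vowels. The stems with 2 vowels (lipiz → lipizish, lilas → lilasish, desez → desezish) add -ish.
The other patterns: stems with 1 vowel repeat the first consonant+vowel as a prefix; stems with 3 vowels add the prefix de-.
So gefoz → gefozish.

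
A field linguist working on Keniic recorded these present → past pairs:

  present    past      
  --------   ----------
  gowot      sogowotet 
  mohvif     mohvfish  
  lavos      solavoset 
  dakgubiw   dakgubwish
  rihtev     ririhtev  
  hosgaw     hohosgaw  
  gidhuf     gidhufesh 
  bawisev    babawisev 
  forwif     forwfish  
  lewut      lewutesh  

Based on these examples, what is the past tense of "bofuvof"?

hosgaw and dakgubiw both end in -w yet inflect differently (hohosgaw, dakgubwish), so the final letter is not what conditions the rule; the last vowel is.
"bofuvof" has last vowel 'o'. The stems whose last vowel is 'o' (lavos → solavoset, gowot → sogowotet) add so- … -et around the stem.
The other patterns: stems whose last vowel is 'a' or 'e' repeat the first consonant+vowel as a prefix; stems whose last vowel is 'i' delete the last vowel and add -ish; stems whose last vowel is 'u' add -esh.
So bofuvof → sobofuvofet.

sobofuvofet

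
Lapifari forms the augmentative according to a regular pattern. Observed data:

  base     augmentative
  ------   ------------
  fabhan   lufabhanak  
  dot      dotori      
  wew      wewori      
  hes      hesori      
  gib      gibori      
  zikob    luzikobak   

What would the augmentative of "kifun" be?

lukifunak

gib and zikob both end in -b yet inflect differently (gibori, luzikobak), so the final letter is not what conditions the rule; the number of vowels is.
"kifun" has 2 vowels. The stems with 2 vowels (zikob → luzikobak, fabhan → lufabhanak) add lu- … -ak around the stem.
The other pattern: stems with 1 vowel add -ori.
So kifun → lukifunak.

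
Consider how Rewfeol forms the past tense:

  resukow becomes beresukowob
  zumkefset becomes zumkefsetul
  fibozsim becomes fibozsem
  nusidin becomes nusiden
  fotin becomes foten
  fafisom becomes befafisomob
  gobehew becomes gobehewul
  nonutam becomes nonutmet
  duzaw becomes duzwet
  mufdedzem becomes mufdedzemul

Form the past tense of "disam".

fibozsim and nonutam both end in -m yet inflect differently (fibozsem, nonutmet), so the final letter is not what conditions the rule; the last vowel is.
"disam" has last vowel 'a'. The stems whose last vowel is 'a' (duzaw → duzwet, nonutam → nonutmet) delete the last vowel and add -et.
The other patterns: stems whose last vowel is 'i' change the last vowel to 'e'; stems whose last vowel is 'e' add -ul; stems whose last vowel is 'o' add be- … -ob around the stem.
So disam → dismet.

dismet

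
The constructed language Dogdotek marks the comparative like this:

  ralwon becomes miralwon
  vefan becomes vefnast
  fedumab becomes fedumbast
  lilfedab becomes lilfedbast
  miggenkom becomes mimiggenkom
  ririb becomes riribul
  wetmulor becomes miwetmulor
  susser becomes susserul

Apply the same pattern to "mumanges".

mumangesul

ralwon and vefan both end in -n yet inflect differently (miralwon, vefnast), so the final letter is not what conditions the rule; the last vowel is.
"mumanges" has last vowel 'e'. The one such stem in the data (susser → susserul) adds -ul, so the same rule applies.
The other patterns: stems whose last vowel is 'o' add the prefix mi-; stems whose last vowel is 'a' delete the last vowel and add -ast.
So mumanges → mumangesul.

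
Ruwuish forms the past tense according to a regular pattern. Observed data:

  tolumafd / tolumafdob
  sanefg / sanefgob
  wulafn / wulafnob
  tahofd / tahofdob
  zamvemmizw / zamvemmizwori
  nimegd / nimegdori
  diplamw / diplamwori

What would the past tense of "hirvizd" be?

tolumafd and nimegd both end in -d yet inflect differently (tolumafdob, nimegdori), so the final letter is not what conditions the rule; the second-to-last letter is.
"hirvizd" has second-to-last letter 'z'. The one such stem in the data (zamvemmizw → zamvemmizwori) adds -ori, so the same rule applies.
The other pattern: stems whose second-to-last letter is 'f' add -ob.
So hirvizd → hirvizdori.

hirvizdori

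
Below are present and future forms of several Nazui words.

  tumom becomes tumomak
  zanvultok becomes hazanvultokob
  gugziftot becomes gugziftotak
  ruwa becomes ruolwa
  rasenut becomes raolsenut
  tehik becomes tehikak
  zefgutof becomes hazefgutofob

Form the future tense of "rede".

reolde

rasenut and gugziftot both end in -t yet inflect differently (raolsenut, gugziftotak), so the final letter is not what conditions the rule; the first letter is.
"rede" begins with r-. The stems beginning with r- (rasenut → raolsenut, ruwa → ruolwa) insert -ol- after the first vowel.
The other patterns: stems beginning with z- add ha- … -ob around the stem; stems beginning with g- or t- add -ak.
So rede → reolde.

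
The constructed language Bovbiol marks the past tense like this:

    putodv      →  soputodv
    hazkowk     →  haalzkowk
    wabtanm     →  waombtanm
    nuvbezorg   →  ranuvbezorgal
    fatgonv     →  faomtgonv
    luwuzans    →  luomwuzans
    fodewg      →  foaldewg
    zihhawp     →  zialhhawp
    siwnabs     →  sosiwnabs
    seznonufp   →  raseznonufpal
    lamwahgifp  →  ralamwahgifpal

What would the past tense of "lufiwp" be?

lualfiwp

fatgonv and putodv both end in -v yet inflect differently (faomtgonv, soputodv), so the final letter is not what conditions the rule; the second-to-last letter is.
"lufiwp" has second-to-last letter 'w'. The stems whose second-to-last letter is 'w' (fodewg → foaldewg, hazkowk → haalzkowk, zihhawp → zialhhawp) insert -al- after the first vowel.
So lufiwp → lualfiwp.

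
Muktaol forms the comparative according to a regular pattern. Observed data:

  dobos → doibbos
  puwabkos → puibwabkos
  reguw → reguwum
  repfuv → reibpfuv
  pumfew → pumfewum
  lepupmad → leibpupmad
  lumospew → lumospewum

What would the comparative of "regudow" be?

reguw and repfuv both have last vowel 'u' yet inflect differently (reguwum, reibpfuv), so the last vowel is not what conditions the rule; the final letter is.
"regudow" ends in -w. The stems ending in -w (pumfew → pumfewum, lumospew → lumospewum, reguw → reguwum) add -um.
So regudow → regudowum.

regudowum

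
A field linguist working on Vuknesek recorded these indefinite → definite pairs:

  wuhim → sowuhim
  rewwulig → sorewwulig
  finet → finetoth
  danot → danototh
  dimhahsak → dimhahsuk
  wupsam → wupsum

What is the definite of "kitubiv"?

wupsam and wuhim both end in -m yet inflect differently (wupsum, sowuhim), so the final letter is not what conditions the rule; the last vowel is.
"kitubiv" has last vowel 'i'. The stems whose last vowel is 'i' (rewwulig → sorewwulig, wuhim → sowuhim) add the prefix so-.
So kitubiv → sokitubiv.

sokitubiv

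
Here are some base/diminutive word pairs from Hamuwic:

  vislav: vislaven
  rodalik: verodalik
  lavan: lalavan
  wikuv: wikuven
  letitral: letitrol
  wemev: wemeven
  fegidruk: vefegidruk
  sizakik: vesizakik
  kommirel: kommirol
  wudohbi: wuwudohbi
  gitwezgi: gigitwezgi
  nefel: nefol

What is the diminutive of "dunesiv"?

dunesiven

"dunesiv" ends in -v. The stems ending in -v (wemev → wemeven, vislav → vislaven, wikuv → wikuven) add -en.
The other patterns: stems ending in -l change the last vowel to 'o'; stems ending in -k add the prefix ve-; stems ending in -i or -n repeat the first consonant+vowel as a prefix.
So dunesiv → dunesiven.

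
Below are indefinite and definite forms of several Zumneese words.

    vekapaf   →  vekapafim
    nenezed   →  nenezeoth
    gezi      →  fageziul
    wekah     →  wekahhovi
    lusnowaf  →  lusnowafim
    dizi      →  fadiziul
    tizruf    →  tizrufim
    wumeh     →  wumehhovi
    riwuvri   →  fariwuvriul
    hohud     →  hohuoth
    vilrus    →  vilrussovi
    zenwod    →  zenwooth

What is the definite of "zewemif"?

tizruf and hohud both have last vowel 'u' yet inflect differently (tizrufim, hohuoth), so the last vowel is not what conditions the rule; the final letter is.
"zewemif" ends in -f. The stems ending in -f (lusnowaf → lusnowafim, vekapaf → vekapafim, tizruf → tizrufim) add -im.
The other patterns: stems ending in -i add fa- … -ul around the stem; stems ending in -d drop the final letter and add -oth; stems ending in -h or -s double the final consonant and add -ovi.
So zewemif → zewemifim.

zewemifim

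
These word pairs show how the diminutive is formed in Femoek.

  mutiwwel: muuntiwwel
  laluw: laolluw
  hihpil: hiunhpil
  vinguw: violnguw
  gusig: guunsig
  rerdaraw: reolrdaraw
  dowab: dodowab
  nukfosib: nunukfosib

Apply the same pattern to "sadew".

dowab and rerdaraw both have last vowel 'a' yet inflect differently (dodowab, reolrdaraw), so the last vowel is not what conditions the rule; the final letter is.
"sadew" ends in -w. The stems ending in -w (rerdaraw → reolrdaraw, vinguw → violnguw, laluw → laolluw) insert -ol- after the first vowel.
So sadew → saoldew.

saoldew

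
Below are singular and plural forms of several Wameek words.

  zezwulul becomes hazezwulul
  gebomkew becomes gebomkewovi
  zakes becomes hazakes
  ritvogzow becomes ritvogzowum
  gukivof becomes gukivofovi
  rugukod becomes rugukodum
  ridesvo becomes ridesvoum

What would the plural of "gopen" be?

gopenovi

ritvogzow and gebomkew both end in -w yet inflect differently (ritvogzowum, gebomkewovi), so the final letter is not what conditions the rule; the first letter is.
"gopen" begins with g-. The stems beginning with g- (gukivof → gukivofovi, gebomkew → gebomkewovi) add -ovi.
So gopen → gopenovi.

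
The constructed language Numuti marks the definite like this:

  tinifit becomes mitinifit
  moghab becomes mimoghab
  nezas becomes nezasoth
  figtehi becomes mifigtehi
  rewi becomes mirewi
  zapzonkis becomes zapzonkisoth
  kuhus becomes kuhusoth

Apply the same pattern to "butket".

mibutket

nezas and moghab both have last vowel 'a' yet inflect differently (nezasoth, mimoghab), so the last vowel is not what conditions the rule; the final letter is.
"butket" ends in -t. The one such stem in the data (tinifit → mitinifit) adds the prefix mi-, so the same rule applies.
The other pattern: stems ending in -s add -oth.
So butket → mibutket.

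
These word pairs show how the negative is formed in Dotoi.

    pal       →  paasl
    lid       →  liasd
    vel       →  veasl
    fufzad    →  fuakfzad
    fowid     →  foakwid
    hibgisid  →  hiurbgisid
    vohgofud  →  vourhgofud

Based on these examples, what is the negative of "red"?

reasd

lid and fufzad both end in -d yet inflect differently (liasd, fuakfzad), so the final letter is not what conditions the rule; the number of vowels is.
"red" has 1 vowel. The stems with 1 vowel (pal → paasl, lid → liasd, vel → veasl) insert -as- after the first vowel.
So red → reasd.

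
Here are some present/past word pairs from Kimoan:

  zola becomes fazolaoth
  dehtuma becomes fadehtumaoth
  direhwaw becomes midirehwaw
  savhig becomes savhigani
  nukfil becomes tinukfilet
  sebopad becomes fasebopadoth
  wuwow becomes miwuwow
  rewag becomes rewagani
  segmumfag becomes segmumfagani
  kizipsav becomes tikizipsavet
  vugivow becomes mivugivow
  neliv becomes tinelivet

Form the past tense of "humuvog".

"humuvog" ends in -g. The stems ending in -g (rewag → rewagani, savhig → savhigani, segmumfag → segmumfagani) add -ani.
So humuvog → humuvogani.

humuvogani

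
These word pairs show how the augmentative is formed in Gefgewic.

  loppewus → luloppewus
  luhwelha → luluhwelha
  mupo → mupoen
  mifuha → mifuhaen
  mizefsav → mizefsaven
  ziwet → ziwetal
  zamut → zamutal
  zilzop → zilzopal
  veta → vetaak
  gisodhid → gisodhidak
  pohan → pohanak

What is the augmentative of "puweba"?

luhwelha and mifuha both end in -a yet inflect differently (luluhwelha, mifuhaen), so the final letter is not what conditions the rule; the first letter is.
"puweba" begins with p-. The one such stem in the data (pohan → pohanak) adds -ak, so the same rule applies.
The other patterns: stems beginning with l- add the prefix lu-; stems beginning with m- add -en; stems beginning with z- add -al.
So puweba → puwebaak.

puwebaak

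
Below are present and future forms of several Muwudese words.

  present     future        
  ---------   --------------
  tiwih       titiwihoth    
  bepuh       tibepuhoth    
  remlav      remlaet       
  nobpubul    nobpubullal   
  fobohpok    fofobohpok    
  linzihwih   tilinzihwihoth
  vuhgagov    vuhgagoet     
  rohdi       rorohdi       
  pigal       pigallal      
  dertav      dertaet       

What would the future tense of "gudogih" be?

tigudogihoth

"gudogih" ends in -h. The stems ending in -h (bepuh → tibepuhoth, linzihwih → tilinzihwihoth, tiwih → titiwihoth) add ti- … -oth around the stem.
The other patterns: stems ending in -v drop the final letter and add -et; stems ending in -l double the final consonant and add -al; stems ending in -i or -k repeat the first consonant+vowel as a prefix.
So gudogih → tigudogihoth.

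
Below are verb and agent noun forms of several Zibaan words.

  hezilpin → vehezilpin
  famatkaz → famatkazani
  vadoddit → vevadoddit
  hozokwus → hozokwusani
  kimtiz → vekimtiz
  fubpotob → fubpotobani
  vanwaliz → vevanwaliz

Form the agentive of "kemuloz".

vanwaliz and famatkaz both end in -z yet inflect differently (vevanwaliz, famatkazani), so the final letter is not what conditions the rule; the last vowel is.
"kemuloz" has last vowel 'o'. The one such stem in the data (fubpotob → fubpotobani) adds -ani, so the same rule applies.
The other pattern: stems whose last vowel is 'i' add the prefix ve-.
So kemuloz → kemulozani.

kemulozani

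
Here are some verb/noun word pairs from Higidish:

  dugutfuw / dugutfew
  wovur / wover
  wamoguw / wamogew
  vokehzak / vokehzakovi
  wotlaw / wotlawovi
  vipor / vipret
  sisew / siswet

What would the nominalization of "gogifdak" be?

dugutfuw and wotlaw both end in -w yet inflect differently (dugutfew, wotlawovi), so the final letter is not what conditions the rule; the last vowel is.
"gogifdak" has last vowel 'a'. The stems whose last vowel is 'a' (vokehzak → vokehzakovi, wotlaw → wotlawovi) add -ovi.
The other patterns: stems whose last vowel is 'u' change the last vowel to 'e'; stems whose last vowel is 'e' or 'o' delete the last vowel and add -et.
So gogifdak → gogifdakovi.

gogifdakovi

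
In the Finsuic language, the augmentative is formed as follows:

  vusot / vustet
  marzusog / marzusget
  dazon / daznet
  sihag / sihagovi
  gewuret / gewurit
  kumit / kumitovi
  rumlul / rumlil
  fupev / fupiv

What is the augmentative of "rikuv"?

"rikuv" has last vowel 'u'. The one such stem in the data (rumlul → rumlil) changes the last vowel to 'i' (as do fupev, gewuret), so the same rule applies.
The other patterns: stems whose last vowel is 'o' delete the last vowel and add -et; stems whose last vowel is 'a' or 'i' add -ovi.
So rikuv → rikiv.

rikiv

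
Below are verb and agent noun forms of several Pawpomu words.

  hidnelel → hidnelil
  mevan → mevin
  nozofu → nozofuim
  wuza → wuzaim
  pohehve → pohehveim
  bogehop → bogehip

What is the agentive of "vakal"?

wuza and mevan both have last vowel 'a' yet inflect differently (wuzaim, mevin), so the last vowel is not what conditions the rule; whether the stem ends in a vowel or a consonant is.
"vakal" ends in a consonant. The stems ending in a consonant (bogehop → bogehip, mevan → mevin, hidnelel → hidnelil) change the last vowel to 'i'.
The other pattern: stems ending in a vowel add -im.
So vakal → vakil.

vakil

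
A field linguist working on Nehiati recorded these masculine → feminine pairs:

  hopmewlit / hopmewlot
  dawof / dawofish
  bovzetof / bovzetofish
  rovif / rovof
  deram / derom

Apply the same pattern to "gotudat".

"gotudat" has last vowel 'a'. The one such stem in the data (deram → derom) changes the last vowel to 'o' (as do hopmewlit, rovif), so the same rule applies.
The other pattern: stems whose last vowel is 'o' add -ish.
So gotudat → gotudot.

gotudot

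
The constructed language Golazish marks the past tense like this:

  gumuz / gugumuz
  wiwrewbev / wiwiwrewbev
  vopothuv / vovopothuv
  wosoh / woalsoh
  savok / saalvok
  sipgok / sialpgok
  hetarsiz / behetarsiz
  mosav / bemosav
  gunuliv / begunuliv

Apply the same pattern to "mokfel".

momokfel

gumuz and hetarsiz both end in -z yet inflect differently (gugumuz, behetarsiz), so the final letter is not what conditions the rule; the last vowel is.
"mokfel" has last vowel 'e'. The one such stem in the data (wiwrewbev → wiwiwrewbev) repeats the first consonant+vowel as a prefix (as do gumuz, vopothuv), so the same rule applies.
So mokfel → momokfel.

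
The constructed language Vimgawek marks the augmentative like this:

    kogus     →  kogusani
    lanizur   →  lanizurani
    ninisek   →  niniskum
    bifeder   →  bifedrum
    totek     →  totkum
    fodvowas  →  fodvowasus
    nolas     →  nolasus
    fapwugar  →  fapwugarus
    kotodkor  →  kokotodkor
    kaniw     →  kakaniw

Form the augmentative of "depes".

depsum

lanizur and bifeder both end in -r yet inflect differently (lanizurani, bifedrum), so the final letter is not what conditions the rule; the last vowel is.
"depes" has last vowel 'e'. The stems whose last vowel is 'e' (ninisek → niniskum, bifeder → bifedrum, totek → totkum) delete the last vowel and add -um.
The other patterns: stems whose last vowel is 'u' add -ani; stems whose last vowel is 'a' add -us; stems whose last vowel is 'i' or 'o' repeat the first consonant+vowel as a prefix.
So depes → depsum.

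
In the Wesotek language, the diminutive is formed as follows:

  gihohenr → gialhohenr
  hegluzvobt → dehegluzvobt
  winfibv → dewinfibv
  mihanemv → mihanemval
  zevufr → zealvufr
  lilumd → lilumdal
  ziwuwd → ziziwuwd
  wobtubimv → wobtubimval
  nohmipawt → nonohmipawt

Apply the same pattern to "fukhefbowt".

hegluzvobt and nohmipawt both end in -t yet inflect differently (dehegluzvobt, nonohmipawt), so the final letter is not what conditions the rule; the second-to-last letter is.
"fukhefbowt" has second-to-last letter 'w'. The stems whose second-to-last letter is 'w' (ziwuwd → ziziwuwd, nohmipawt → nonohmipawt) repeat the first consonant+vowel as a prefix.
So fukhefbowt → fufukhefbowt.

fufukhefbowt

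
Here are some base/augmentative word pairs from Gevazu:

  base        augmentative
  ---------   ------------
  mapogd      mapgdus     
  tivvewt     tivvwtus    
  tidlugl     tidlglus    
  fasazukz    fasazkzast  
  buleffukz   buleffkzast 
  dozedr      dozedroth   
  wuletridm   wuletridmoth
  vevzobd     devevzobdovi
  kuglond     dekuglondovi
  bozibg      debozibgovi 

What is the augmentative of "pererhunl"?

"pererhunl" has second-to-last letter 'n'. The one such stem in the data (kuglond → dekuglondovi) adds de- … -ovi around the stem, so the same rule applies.
The other patterns: stems whose second-to-last letter is 'g' or 'w' delete the last vowel and add -us; stems whose second-to-last letter is 'k' delete the last vowel and add -ast; stems whose second-to-last letter is 'd' add -oth.
So pererhunl → depererhunlovi.

depererhunlovi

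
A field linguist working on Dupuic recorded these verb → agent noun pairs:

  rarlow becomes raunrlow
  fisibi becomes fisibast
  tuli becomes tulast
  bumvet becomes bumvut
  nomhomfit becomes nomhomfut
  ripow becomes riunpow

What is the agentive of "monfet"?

monfut

nomhomfit and tuli both have last vowel 'i' yet inflect differently (nomhomfut, tulast), so the last vowel is not what conditions the rule; the final letter is.
"monfet" ends in -t. The stems ending in -t (nomhomfit → nomhomfut, bumvet → bumvut) change the last vowel to 'u'.
So monfet → monfut.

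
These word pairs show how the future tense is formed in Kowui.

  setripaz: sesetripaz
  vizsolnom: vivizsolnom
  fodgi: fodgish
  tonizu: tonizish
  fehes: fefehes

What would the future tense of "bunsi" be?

fehes and fodgi both begin with f- yet inflect differently (fefehes, fodgish), so the first letter is not what conditions the rule; whether the stem ends in a vowel or a consonant is.
"bunsi" ends in a vowel. The stems ending in a vowel (tonizu → tonizish, fodgi → fodgish) drop the final letter and add -ish.
The other pattern: stems ending in a consonant repeat the first consonant+vowel as a prefix.
So bunsi → bunsish.

bunsish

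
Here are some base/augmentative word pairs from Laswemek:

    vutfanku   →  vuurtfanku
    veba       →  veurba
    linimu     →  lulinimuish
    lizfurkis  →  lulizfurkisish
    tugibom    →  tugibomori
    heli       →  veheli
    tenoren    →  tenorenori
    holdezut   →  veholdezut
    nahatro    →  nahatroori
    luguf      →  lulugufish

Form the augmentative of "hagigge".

vehagigge

"hagigge" begins with h-. The stems beginning with h- (holdezut → veholdezut, heli → veheli) add the prefix ve-.
So hagigge → vehagigge.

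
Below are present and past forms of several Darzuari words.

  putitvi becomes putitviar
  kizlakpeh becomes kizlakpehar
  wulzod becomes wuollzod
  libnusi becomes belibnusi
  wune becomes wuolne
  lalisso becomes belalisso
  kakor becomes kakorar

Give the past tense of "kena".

libnusi and putitvi both end in -i yet inflect differently (belibnusi, putitviar), so the final letter is not what conditions the rule; the first letter is.
"kena" begins with k-. The stems beginning with k- (kizlakpeh → kizlakpehar, kakor → kakorar) add -ar.
The other patterns: stems beginning with l- add the prefix be-; stems beginning with w- insert -ol- after the first vowel.
So kena → kenaar.

kenaar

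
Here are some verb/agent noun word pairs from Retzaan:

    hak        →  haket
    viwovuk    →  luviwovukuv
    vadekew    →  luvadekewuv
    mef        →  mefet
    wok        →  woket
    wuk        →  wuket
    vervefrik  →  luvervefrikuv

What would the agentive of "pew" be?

pewet

hak and viwovuk both end in -k yet inflect differently (haket, luviwovukuv), so the final letter is not what conditions the rule; the number of vowels is.
"pew" has 1 vowel. The stems with 1 vowel (hak → haket, wok → woket, wuk → wuket) add -et.
So pew → pewet.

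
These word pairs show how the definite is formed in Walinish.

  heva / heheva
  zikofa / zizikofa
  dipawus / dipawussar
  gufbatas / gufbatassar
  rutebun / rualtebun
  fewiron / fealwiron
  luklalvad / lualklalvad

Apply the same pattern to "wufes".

heva and gufbatas both have last vowel 'a' yet inflect differently (heheva, gufbatassar), so the last vowel is not what conditions the rule; the final letter is.
"wufes" ends in -s. The stems ending in -s (dipawus → dipawussar, gufbatas → gufbatassar) double the final consonant and add -ar.
So wufes → wufessar.

wufessar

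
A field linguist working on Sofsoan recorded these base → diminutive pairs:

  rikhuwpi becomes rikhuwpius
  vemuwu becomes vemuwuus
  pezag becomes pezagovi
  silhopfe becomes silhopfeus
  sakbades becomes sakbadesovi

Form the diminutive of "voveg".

sakbades and silhopfe both have last vowel 'e' yet inflect differently (sakbadesovi, silhopfeus), so the last vowel is not what conditions the rule; whether the stem ends in a vowel or a consonant is.
"voveg" ends in a consonant. The stems ending in a consonant (sakbades → sakbadesovi, pezag → pezagovi) add -ovi.
The other pattern: stems ending in a vowel add -us.
So voveg → vovegovi.

vovegovi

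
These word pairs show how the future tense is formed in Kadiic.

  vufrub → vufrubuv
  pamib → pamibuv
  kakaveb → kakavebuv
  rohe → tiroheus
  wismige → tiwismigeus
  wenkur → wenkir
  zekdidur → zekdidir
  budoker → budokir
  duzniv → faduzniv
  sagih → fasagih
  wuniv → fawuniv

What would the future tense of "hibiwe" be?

tihibiweus

kakaveb and rohe both have last vowel 'e' yet inflect differently (kakavebuv, tiroheus), so the last vowel is not what conditions the rule; the final letter is.
"hibiwe" ends in -e. The stems ending in -e (rohe → tiroheus, wismige → tiwismigeus) add ti- … -us around the stem.
The other patterns: stems ending in -b add -uv; stems ending in -r change the last vowel to 'i'; stems ending in -h or -v add the prefix fa-.
So hibiwe → tihibiweus.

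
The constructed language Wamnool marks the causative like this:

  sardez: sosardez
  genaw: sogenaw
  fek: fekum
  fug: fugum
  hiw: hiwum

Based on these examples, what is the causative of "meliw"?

someliw

genaw and hiw both end in -w yet inflect differently (sogenaw, hiwum), so the final letter is not what conditions the rule; the number of vowels is.
"meliw" has 2 vowels. The stems with 2 vowels (sardez → sosardez, genaw → sogenaw) add the prefix so-.
The other pattern: stems with 1 vowel add -um.
So meliw → someliw.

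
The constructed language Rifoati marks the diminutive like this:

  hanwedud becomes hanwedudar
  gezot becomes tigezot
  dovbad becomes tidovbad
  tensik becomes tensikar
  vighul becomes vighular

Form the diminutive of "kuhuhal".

dovbad and hanwedud both end in -d yet inflect differently (tidovbad, hanwedudar), so the final letter is not what conditions the rule; the last vowel is.
"kuhuhal" has last vowel 'a'. The one such stem in the data (dovbad → tidovbad) adds the prefix ti-, so the same rule applies.
So kuhuhal → tikuhuhal.

tikuhuhal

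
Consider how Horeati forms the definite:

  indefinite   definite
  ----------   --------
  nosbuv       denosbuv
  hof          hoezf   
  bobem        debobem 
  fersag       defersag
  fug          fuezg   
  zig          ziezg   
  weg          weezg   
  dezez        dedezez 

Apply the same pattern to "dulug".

"dulug" has 2 vowels. The stems with 2 vowels (bobem → debobem, fersag → defersag, nosbuv → denosbuv) add the prefix de-.
The other pattern: stems with 1 vowel insert -ez- after the first vowel.
So dulug → dedulug.

dedulug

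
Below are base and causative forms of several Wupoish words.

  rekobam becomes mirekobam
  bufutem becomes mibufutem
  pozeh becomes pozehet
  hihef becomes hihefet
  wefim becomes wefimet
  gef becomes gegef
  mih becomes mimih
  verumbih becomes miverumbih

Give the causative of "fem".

fefem

"fem" has 1 vowel. The stems with 1 vowel (mih → mimih, gef → gegef) repeat the first consonant+vowel as a prefix.
So fem → fefem.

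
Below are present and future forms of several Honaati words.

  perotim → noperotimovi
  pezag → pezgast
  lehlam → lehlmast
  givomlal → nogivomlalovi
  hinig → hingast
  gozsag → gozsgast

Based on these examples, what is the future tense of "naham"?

lehlam and perotim both end in -m yet inflect differently (lehlmast, noperotimovi), so the final letter is not what conditions the rule; the number of vowels is.
"naham" has 2 vowels. The stems with 2 vowels (hinig → hingast, pezag → pezgast, lehlam → lehlmast) delete the last vowel and add -ast.
The other pattern: stems with 3 vowels add no- … -ovi around the stem.
So naham → nahmast.

nahmast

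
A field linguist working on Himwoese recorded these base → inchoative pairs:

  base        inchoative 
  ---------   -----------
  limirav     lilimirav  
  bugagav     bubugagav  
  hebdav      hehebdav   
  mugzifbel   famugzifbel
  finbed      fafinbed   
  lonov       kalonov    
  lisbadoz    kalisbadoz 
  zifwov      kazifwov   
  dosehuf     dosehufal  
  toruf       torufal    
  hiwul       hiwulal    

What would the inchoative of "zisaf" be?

zizisaf

limirav and lonov both end in -v yet inflect differently (lilimirav, kalonov), so the final letter is not what conditions the rule; the last vowel is.
"zisaf" has last vowel 'a'. The stems whose last vowel is 'a' (limirav → lilimirav, bugagav → bubugagav, hebdav → hehebdav) repeat the first consonant+vowel as a prefix.
So zisaf → zizisaf.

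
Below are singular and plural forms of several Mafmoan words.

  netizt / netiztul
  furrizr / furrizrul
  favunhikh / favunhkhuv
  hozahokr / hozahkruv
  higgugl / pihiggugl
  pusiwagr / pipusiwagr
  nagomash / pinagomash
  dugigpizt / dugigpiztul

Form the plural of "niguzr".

furrizr and hozahokr both end in -r yet inflect differently (furrizrul, hozahkruv), so the final letter is not what conditions the rule; the second-to-last letter is.
"niguzr" has second-to-last letter 'z'. The stems whose second-to-last letter is 'z' (dugigpizt → dugigpiztul, netizt → netiztul, furrizr → furrizrul) add -ul.
So niguzr → niguzrul.

niguzrul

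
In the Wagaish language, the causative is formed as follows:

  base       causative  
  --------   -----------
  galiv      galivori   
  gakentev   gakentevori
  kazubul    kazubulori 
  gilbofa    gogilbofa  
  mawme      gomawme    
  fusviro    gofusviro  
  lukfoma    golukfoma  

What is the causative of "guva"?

goguva

gakentev and mawme both have last vowel 'e' yet inflect differently (gakentevori, gomawme), so the last vowel is not what conditions the rule; whether the stem ends in a vowel or a consonant is.
"guva" ends in a vowel. The stems ending in a vowel (gilbofa → gogilbofa, mawme → gomawme, fusviro → gofusviro) add the prefix go-.
The other pattern: stems ending in a consonant add -ori.
So guva → goguva.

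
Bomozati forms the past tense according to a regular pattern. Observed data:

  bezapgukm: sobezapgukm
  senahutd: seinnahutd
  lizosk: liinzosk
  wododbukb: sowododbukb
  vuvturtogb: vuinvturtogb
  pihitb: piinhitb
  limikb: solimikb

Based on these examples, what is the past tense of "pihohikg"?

sopihohikg

"pihohikg" has second-to-last letter 'k'. The stems whose second-to-last letter is 'k' (wododbukb → sowododbukb, limikb → solimikb, bezapgukm → sobezapgukm) add the prefix so-.
So pihohikg → sopihohikg.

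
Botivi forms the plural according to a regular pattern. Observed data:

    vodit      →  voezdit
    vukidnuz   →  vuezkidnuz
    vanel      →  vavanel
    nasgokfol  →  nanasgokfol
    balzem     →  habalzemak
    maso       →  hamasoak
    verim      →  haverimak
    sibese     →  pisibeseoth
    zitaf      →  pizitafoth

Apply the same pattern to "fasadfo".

hafasadfoak

vanel and balzem both have last vowel 'e' yet inflect differently (vavanel, habalzemak), so the last vowel is not what conditions the rule; the final letter is.
"fasadfo" ends in -o. The one such stem in the data (maso → hamasoak) adds ha- … -ak around the stem, so the same rule applies.
The other patterns: stems ending in -t or -z insert -ez- after the first vowel; stems ending in -l repeat the first consonant+vowel as a prefix; stems ending in -e or -f add pi- … -oth around the stem.
So fasadfo → hafasadfoak.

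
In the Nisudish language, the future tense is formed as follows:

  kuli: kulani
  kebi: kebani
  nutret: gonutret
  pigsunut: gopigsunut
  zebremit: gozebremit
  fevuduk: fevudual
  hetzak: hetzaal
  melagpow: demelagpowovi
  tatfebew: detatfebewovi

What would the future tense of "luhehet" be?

goluhehet

kuli and zebremit both have last vowel 'i' yet inflect differently (kulani, gozebremit), so the last vowel is not what conditions the rule; the final letter is.
"luhehet" ends in -t. The stems ending in -t (nutret → gonutret, pigsunut → gopigsunut, zebremit → gozebremit) add the prefix go-.
The other patterns: stems ending in -i drop the final letter and add -ani; stems ending in -k drop the final letter and add -al; stems ending in -w add de- … -ovi around the stem.
So luhehet → goluhehet.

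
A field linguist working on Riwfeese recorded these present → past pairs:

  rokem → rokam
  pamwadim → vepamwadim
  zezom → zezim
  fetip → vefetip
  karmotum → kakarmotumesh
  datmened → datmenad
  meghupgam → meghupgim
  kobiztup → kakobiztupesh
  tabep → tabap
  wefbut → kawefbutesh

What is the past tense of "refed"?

refad

karmotum and pamwadim both end in -m yet inflect differently (kakarmotumesh, vepamwadim), so the final letter is not what conditions the rule; the last vowel is.
"refed" has last vowel 'e'. The stems whose last vowel is 'e' (tabep → tabap, datmened → datmenad, rokem → rokam) change the last vowel to 'a'.
The other patterns: stems whose last vowel is 'u' add ka- … -esh around the stem; stems whose last vowel is 'i' add the prefix ve-; stems whose last vowel is 'a' or 'o' change the last vowel to 'i'.
So refed → refad.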